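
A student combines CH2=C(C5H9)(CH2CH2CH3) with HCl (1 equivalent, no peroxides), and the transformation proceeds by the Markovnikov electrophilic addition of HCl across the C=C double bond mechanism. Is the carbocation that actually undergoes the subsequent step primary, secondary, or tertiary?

Step 1: Protonation of the alkene by HCl: the π bond acts as the nucleophile and picks up H⁺, giving the more stable (Markovnikov) tertiary carbocation. The H–Cl bond breaks heterolytically, releasing Cl⁻.
No single 1,2-shift to an adjacent carbon would give a more-substituted cation, so no rearrangement occurs.

tertiary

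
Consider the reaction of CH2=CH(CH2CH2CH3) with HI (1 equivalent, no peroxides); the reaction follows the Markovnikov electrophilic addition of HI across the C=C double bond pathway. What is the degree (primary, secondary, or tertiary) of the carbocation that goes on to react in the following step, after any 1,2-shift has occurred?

secondary

Step 1: Electrophilic addition begins with the π(C=C) electrons forming a bond to the proton of HI. Following Markovnikov's rule, the resulting cation is secondary. The H–I bond breaks heterolytically, releasing I⁻.
No single 1,2-shift to an adjacent carbon would give a more-substituted cation, so no rearrangement occurs.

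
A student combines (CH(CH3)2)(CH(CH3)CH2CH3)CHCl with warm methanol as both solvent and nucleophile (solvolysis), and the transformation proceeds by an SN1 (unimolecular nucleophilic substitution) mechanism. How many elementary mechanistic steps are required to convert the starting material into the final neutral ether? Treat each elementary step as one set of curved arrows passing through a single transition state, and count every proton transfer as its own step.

Step 1: Unassisted departure of Cl⁻ (taking the C–Cl bonding pair) generates a secondary carbocation.
Step 2: Carbocation rearrangement: a 1,2-hydride shift from the adjacent sec-butyl carbon converts the initially-formed secondary cation into the more stable tertiary cation.
Step 3: CH3OH donates an oxygen lone pair into the empty p orbital of the cation, giving a protonated ether (an oxonium ion).
Step 4: Proton transfer from the O–H of the oxonium ion to a solvent molecule delivers the neutral ether.
Total: 4 elementary steps.

4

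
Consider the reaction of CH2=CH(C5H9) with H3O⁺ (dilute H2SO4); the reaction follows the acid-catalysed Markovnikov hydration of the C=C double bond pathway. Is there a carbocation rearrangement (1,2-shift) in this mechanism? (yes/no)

yes

The first-formed carbocation is secondary.
The adjacent cyclopentyl carbon already bears 2 other carbon substituents and has a hydrogen to migrate; after a 1,2-hydride shift from that carbon the positive charge sits on a tertiary centre.
Tertiary is more stable than secondary, so the shift occurs.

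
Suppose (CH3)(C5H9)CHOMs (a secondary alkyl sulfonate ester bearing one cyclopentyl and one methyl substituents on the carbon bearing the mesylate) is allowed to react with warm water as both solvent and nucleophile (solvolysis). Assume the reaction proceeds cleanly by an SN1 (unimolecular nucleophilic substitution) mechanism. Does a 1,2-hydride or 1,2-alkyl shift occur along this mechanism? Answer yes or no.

yes

The first-formed carbocation is secondary.
The adjacent cyclopentyl carbon already bears 2 other carbon substituents and has a hydrogen to migrate; after a 1,2-hydride shift from that carbon the positive charge sits on a tertiary centre.
Tertiary is more stable than secondary, so the shift occurs.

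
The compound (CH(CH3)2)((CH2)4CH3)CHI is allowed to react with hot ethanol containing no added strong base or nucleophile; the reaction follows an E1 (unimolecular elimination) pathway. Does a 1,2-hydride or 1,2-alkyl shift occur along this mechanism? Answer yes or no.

The first-formed carbocation is secondary.
The adjacent isopropyl carbon already bears 2 other carbon substituents and has a hydrogen to migrate; after a 1,2-hydride shift from that carbon the positive charge sits on a tertiary centre.
Tertiary is more stable than secondary, so the shift occurs.

yes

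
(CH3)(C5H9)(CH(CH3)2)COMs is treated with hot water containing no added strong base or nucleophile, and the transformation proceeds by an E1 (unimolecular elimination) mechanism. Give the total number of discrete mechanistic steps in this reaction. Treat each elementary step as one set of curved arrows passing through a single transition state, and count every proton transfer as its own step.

Step 1: Rate-determining heterolysis of the C–O bond gives MsO⁻ and a tertiary carbocation.
(No 1,2-shift: no single shift to an adjacent carbon would give a more stable cation.)
Step 2: A water molecule (solvent) deprotonates a β-carbon; as the C–H bond breaks, those electrons form the new alkene π bond.
Total: 2 elementary steps.

2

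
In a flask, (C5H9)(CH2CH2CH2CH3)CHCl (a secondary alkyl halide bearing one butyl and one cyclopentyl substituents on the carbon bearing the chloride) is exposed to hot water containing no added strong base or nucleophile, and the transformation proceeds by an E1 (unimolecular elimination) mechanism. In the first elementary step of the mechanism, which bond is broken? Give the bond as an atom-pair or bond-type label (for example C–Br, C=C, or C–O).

Step 1: The C–Cl bond breaks with both electrons going to the chloride; Cl⁻ leaves and a secondary carbocation remains.
The bond broken in this step is the C–Cl bond.

C–Cl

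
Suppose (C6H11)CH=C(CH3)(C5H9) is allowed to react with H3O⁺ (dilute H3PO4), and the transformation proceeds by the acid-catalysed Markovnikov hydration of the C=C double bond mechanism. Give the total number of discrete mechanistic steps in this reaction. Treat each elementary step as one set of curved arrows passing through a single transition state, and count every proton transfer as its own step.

Step 1: Electrophilic addition begins with the π(C=C) electrons forming a bond to the proton of H3O⁺. Following Markovnikov's rule, the resulting cation is tertiary. H2O is released.
(No 1,2-shift: no single shift to an adjacent carbon would give a more stable cation.)
Step 2: Water acts as the nucleophile: an oxygen lone pair bonds to the cationic carbon, giving an oxonium-ion intermediate.
Step 3: H2O removes a proton from the oxonium oxygen, regenerating H3O⁺ and giving the neutral alcohol.
Total: 3 elementary steps.

3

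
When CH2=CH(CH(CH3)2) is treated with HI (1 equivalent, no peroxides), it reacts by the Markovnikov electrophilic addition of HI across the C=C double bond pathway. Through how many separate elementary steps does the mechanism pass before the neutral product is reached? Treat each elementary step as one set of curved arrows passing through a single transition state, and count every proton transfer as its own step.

3

Step 1: Electrophilic addition begins with the π(C=C) electrons forming a bond to the proton of HI. Following Markovnikov's rule, the resulting cation is secondary. The H–I bond breaks heterolytically, releasing I⁻.
Step 2: A hydride (H with its bonding pair) migrates from the adjacent isopropyl carbon to the cationic centre — a 1,2-hydride shift — upgrading the secondary cation to a tertiary one.
Step 3: Nucleophilic attack by I⁻ on the carbocation completes the addition, giving R–I.
Total: 3 elementary steps.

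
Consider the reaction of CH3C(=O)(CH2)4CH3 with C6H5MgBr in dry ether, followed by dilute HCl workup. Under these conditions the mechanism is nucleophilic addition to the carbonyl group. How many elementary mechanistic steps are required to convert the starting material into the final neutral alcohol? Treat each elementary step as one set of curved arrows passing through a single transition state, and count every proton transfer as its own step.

2

Step 1: A lone pair / filled orbital on the carbanion-like carbon of C6H5MgBr attacks the electrophilic carbonyl carbon; the π(C=O) electrons shift onto oxygen, producing a tetrahedral alkoxide intermediate.
Step 2: On dilute HCl workup the alkoxide oxygen is protonated, giving an alcohol.
Total: 2 elementary steps.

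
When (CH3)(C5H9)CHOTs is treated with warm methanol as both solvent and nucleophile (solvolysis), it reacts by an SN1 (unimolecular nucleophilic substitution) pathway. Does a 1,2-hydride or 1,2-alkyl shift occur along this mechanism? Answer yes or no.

The first-formed carbocation is secondary.
The adjacent cyclopentyl carbon already bears 2 other carbon substituents and has a hydrogen to migrate; after a 1,2-hydride shift from that carbon the positive charge sits on a tertiary centre.
Tertiary is more stable than secondary, so the shift occurs.

yes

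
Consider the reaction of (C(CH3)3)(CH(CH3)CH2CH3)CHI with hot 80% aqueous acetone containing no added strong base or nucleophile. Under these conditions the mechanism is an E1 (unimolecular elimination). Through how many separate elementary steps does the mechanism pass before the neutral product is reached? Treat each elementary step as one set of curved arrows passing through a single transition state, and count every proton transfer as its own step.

3

Step 1: The C–I bond breaks with both electrons going to the iodide; I⁻ leaves and a secondary carbocation remains.
Step 2: A hydride (H with its bonding pair) migrates from the adjacent sec-butyl carbon to the cationic centre — a 1,2-hydride shift — upgrading the secondary cation to a tertiary one.
Step 3: A water molecule (solvent) deprotonates a β-carbon; as the C–H bond breaks, those electrons form the new alkene π bond.
Total: 3 elementary steps.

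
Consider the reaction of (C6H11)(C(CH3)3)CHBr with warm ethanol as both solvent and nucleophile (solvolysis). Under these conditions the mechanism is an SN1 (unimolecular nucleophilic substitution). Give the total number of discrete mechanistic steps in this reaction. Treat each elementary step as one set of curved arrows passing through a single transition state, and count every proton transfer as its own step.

Step 1: Rate-determining heterolysis of the C–Br bond gives Br⁻ and a secondary carbocation.
Step 2: A hydride (H with its bonding pair) migrates from the adjacent cyclohexyl carbon to the cationic centre — a 1,2-hydride shift — upgrading the secondary cation to a tertiary one.
Step 3: A lone pair on the oxygen of CH3CH2OH attacks the carbocation, forming a new C–O σ-bond and an oxonium ion.
Step 4: Deprotonation of the oxonium oxygen by solvent ethanol yields the neutral ether.
Total: 4 elementary steps.

4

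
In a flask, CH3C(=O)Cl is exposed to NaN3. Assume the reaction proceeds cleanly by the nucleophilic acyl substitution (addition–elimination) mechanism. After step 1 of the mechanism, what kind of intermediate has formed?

tetrahedral intermediate

Step 1: N3⁻ adds to the carbonyl carbon; the C=O π electrons shift onto oxygen and a tetrahedral alkoxide intermediate forms.
After step 1 the species present is a tetrahedral intermediate.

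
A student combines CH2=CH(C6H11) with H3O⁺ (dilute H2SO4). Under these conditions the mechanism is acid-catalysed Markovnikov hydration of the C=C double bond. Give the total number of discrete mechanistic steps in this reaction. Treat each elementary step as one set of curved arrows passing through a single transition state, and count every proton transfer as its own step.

Step 1: The π electrons of the C=C bond attack a proton of H3O⁺; Markovnikov addition places the new C–H on the less-substituted alkene carbon, so the positive charge ends up on the more-substituted carbon — a secondary carbocation. H2O is released.
Step 2: A hydride (H with its bonding pair) migrates from the adjacent cyclohexyl carbon to the cationic centre — a 1,2-hydride shift — upgrading the secondary cation to a tertiary one.
Step 3: Water acts as the nucleophile: an oxygen lone pair bonds to the cationic carbon, giving an oxonium-ion intermediate.
Step 4: Proton transfer from the O–H of the oxonium ion to H2O completes the catalytic cycle and yields the alcohol.
Total: 4 elementary steps.

4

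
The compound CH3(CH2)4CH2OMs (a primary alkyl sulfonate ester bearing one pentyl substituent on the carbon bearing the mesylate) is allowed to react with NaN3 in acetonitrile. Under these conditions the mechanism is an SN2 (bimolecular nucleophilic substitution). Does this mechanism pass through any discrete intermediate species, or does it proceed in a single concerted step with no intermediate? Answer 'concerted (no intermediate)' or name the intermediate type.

concerted (no intermediate)

Backside attack by N3⁻ on the carbon bearing the mesylate: the new C–N bond forms as the C–O bond breaks, with Walden inversion at carbon.
All bond changes occur in one transition state; no discrete intermediate is formed.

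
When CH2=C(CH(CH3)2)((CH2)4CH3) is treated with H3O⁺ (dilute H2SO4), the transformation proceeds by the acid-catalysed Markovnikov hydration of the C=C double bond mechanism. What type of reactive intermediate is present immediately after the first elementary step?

Step 1: The π electrons of the C=C bond attack a proton of H3O⁺; Markovnikov addition places the new C–H on the less-substituted alkene carbon, so the positive charge ends up on the more-substituted carbon — a tertiary carbocation. H2O is released.
After step 1 the species present is a tertiary carbocation.

tertiary carbocation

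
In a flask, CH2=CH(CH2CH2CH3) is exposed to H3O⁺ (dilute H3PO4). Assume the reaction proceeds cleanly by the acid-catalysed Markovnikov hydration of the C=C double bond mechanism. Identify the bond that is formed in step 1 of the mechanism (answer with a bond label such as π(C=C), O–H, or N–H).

Step 1: Protonation of the alkene by H3O⁺: the π bond acts as the nucleophile and picks up H⁺, giving the more stable (Markovnikov) secondary carbocation. H2O is released.
The bond formed in this step is the C–H bond.

C–H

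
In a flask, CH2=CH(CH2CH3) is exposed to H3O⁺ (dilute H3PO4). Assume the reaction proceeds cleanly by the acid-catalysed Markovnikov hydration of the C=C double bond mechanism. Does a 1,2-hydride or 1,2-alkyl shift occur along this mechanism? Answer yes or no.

The first-formed carbocation is secondary.
No single 1,2-shift to an adjacent carbon would produce a more-substituted cation than the one already present, so no rearrangement occurs.

no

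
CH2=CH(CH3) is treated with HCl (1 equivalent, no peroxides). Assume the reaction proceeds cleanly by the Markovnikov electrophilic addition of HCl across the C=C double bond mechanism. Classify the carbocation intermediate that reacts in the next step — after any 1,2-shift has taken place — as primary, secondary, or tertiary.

secondary

Step 1: The π electrons of the C=C bond attack a proton of HCl; Markovnikov addition places the new C–H on the less-substituted alkene carbon, so the positive charge ends up on the more-substituted carbon — a secondary carbocation. The H–Cl bond breaks heterolytically, releasing Cl⁻.
No single 1,2-shift to an adjacent carbon would give a more-substituted cation, so no rearrangement occurs.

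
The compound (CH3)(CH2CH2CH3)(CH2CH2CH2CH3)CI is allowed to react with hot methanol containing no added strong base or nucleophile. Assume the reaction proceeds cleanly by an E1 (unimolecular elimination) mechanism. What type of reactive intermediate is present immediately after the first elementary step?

Step 1: Ionisation: the C–I σ-bond cleaves heterolytically; both bonding electrons depart with I⁻, leaving a tertiary carbocation at the α-carbon.
After step 1 the species present is a tertiary carbocation.

tertiary carbocation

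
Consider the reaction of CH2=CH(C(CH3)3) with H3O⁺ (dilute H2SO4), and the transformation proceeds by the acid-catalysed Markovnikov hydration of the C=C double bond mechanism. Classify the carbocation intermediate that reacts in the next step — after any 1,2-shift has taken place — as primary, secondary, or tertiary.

tertiary

Step 1: Protonation of the alkene by H3O⁺: the π bond acts as the nucleophile and picks up H⁺, giving the more stable (Markovnikov) secondary carbocation. H2O is released.
Step 2: Carbocation rearrangement: a 1,2-methyl shift from the adjacent tert-butyl carbon converts the initially-formed secondary cation into the more stable tertiary cation.
The cation rearranges from secondary to tertiary via a 1,2-methyl shift from the adjacent tert-butyl carbon; the tertiary cation is what reacts next.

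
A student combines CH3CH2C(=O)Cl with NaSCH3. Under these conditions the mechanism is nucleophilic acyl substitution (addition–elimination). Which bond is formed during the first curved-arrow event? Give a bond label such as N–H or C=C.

Step 1: A lone pair on the S of CH3S⁻ attacks the electrophilic acyl carbon; the π(C=O) electrons move onto oxygen, giving a tetrahedral intermediate.
The bond formed in this step is the C–S bond.

C–S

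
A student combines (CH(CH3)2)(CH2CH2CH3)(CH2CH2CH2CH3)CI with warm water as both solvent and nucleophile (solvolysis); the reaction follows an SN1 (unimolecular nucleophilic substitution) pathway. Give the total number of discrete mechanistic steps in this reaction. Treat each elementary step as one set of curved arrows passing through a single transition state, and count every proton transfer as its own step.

Step 1: The C–I bond breaks with both electrons going to the iodide; I⁻ leaves and a tertiary carbocation remains.
(No 1,2-shift: no single shift to an adjacent carbon would give a more stable cation.)
Step 2: H2O donates an oxygen lone pair into the empty p orbital of the cation, giving a protonated alcohol (an oxonium ion).
Step 3: Deprotonation of the oxonium oxygen by solvent water yields the neutral alcohol.
Total: 3 elementary steps.

3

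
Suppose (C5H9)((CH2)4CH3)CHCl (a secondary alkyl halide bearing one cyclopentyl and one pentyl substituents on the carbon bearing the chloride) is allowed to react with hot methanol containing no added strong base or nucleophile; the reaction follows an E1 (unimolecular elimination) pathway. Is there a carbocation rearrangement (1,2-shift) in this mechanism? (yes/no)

yes

The first-formed carbocation is secondary.
The adjacent cyclopentyl carbon already bears 2 other carbon substituents and has a hydrogen to migrate; after a 1,2-hydride shift from that carbon the positive charge sits on a tertiary centre.
Tertiary is more stable than secondary, so the shift occurs.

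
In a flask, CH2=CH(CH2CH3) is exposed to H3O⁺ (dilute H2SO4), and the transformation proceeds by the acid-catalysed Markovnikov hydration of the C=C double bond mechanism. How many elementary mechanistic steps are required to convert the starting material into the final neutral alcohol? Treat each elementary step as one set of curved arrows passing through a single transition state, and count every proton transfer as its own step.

Step 1: The π electrons of the C=C bond attack a proton of H3O⁺; Markovnikov addition places the new C–H on the less-substituted alkene carbon, so the positive charge ends up on the more-substituted carbon — a secondary carbocation. H2O is released.
(No 1,2-shift: no single shift to an adjacent carbon would give a more stable cation.)
Step 2: A lone pair on the oxygen of H2O attacks the carbocation, forming a C–O bond and an oxonium ion (a protonated alcohol).
Step 3: Proton transfer from the O–H of the oxonium ion to H2O completes the catalytic cycle and yields the alcohol.
Total: 3 elementary steps.

3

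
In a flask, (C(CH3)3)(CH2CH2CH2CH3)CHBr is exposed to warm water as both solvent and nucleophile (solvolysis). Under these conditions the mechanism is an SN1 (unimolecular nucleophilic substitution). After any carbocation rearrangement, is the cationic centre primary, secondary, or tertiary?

tertiary

Step 1: Ionisation: the C–Br σ-bond cleaves heterolytically; both bonding electrons depart with Br⁻, leaving a secondary carbocation at the α-carbon.
Step 2: A methyl group with its bonding pair migrates from the adjacent tert-butyl carbon to the cationic centre — a 1,2-methyl shift — upgrading the secondary cation to a tertiary one.
The cation rearranges from secondary to tertiary via a 1,2-methyl shift from the adjacent tert-butyl carbon; the tertiary cation is what reacts next.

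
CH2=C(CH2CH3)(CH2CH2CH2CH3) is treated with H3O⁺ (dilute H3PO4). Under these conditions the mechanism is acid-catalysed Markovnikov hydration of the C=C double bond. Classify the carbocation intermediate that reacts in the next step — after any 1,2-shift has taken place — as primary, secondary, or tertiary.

Step 1: Electrophilic addition begins with the π(C=C) electrons forming a bond to the proton of H3O⁺. Following Markovnikov's rule, the resulting cation is tertiary. H2O is released.
No single 1,2-shift to an adjacent carbon would give a more-substituted cation, so no rearrangement occurs.

tertiary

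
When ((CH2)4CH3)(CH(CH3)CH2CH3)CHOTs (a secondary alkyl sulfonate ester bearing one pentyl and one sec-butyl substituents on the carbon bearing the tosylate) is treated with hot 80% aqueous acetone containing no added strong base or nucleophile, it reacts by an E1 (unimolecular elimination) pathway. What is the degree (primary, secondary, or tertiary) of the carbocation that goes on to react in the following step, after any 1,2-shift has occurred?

Step 1: Ionisation: the C–O σ-bond cleaves heterolytically; both bonding electrons depart with TsO⁻, leaving a secondary carbocation at the α-carbon.
Step 2: A hydride (H with its bonding pair) migrates from the adjacent sec-butyl carbon to the cationic centre — a 1,2-hydride shift — upgrading the secondary cation to a tertiary one.
The cation rearranges from secondary to tertiary via a 1,2-hydride shift from the adjacent sec-butyl carbon; the tertiary cation is what reacts next.

tertiary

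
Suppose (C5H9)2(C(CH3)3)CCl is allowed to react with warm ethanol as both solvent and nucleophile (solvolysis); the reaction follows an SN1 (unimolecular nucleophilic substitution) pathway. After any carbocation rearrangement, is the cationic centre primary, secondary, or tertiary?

tertiary

Step 1: The C–Cl bond breaks with both electrons going to the chloride; Cl⁻ leaves and a tertiary carbocation remains.
No single 1,2-shift to an adjacent carbon would give a more-substituted cation, so no rearrangement occurs.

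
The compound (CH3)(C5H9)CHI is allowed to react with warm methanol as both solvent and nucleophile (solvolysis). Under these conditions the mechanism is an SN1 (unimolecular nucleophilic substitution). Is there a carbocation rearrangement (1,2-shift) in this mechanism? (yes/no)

The first-formed carbocation is secondary.
The adjacent cyclopentyl carbon already bears 2 other carbon substituents and has a hydrogen to migrate; after a 1,2-hydride shift from that carbon the positive charge sits on a tertiary centre.
Tertiary is more stable than secondary, so the shift occurs.

yes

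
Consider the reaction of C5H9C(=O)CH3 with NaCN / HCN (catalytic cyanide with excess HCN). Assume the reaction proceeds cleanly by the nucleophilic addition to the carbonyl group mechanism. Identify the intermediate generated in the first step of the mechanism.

tetrahedral alkoxide intermediate

Step 1: A lone pair / filled orbital on CN⁻ attacks the electrophilic carbonyl carbon; the π(C=O) electrons shift onto oxygen, producing a tetrahedral alkoxide intermediate.
After step 1 the species present is a tetrahedral alkoxide intermediate.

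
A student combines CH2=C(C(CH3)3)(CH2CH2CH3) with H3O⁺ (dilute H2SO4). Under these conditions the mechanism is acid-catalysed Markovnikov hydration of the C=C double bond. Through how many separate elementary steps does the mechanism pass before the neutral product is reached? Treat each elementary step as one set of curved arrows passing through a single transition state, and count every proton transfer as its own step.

Step 1: Protonation of the alkene by H3O⁺: the π bond acts as the nucleophile and picks up H⁺, giving the more stable (Markovnikov) tertiary carbocation. H2O is released.
(No 1,2-shift: no single shift to an adjacent carbon would give a more stable cation.)
Step 2: Water acts as the nucleophile: an oxygen lone pair bonds to the cationic carbon, giving an oxonium-ion intermediate.
Step 3: Proton transfer from the O–H of the oxonium ion to H2O completes the catalytic cycle and yields the alcohol.
Total: 3 elementary steps.

3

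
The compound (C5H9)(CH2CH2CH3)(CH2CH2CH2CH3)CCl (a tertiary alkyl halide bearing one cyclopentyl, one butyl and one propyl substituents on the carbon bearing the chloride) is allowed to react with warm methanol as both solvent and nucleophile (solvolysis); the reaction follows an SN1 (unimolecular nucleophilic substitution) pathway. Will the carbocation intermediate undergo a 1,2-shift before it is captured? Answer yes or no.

no

The first-formed carbocation is tertiary.
No single 1,2-shift to an adjacent carbon would produce a more-substituted cation than the one already present, so no rearrangement occurs.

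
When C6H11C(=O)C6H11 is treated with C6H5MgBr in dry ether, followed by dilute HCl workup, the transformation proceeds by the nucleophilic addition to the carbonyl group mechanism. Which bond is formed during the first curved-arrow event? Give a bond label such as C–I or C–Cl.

Step 1: A lone pair / filled orbital on the carbanion-like carbon of C6H5MgBr attacks the electrophilic carbonyl carbon; the π(C=O) electrons shift onto oxygen, producing a tetrahedral alkoxide intermediate.
The bond formed in this step is the C–C bond.

C–C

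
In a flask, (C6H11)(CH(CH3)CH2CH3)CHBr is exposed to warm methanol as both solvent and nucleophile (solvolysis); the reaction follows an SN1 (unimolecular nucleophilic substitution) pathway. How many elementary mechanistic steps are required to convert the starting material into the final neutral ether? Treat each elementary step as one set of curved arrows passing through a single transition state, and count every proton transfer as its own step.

4

Step 1: Ionisation: the C–Br σ-bond cleaves heterolytically; both bonding electrons depart with Br⁻, leaving a secondary carbocation at the α-carbon.
Step 2: A hydride (H with its bonding pair) migrates from the adjacent sec-butyl carbon to the cationic centre — a 1,2-hydride shift — upgrading the secondary cation to a tertiary one.
Step 3: A lone pair on the oxygen of CH3OH attacks the carbocation, forming a new C–O σ-bond and an oxonium ion.
Step 4: A second solvent molecule removes the proton on oxygen, giving the neutral ether product.
Total: 4 elementary steps.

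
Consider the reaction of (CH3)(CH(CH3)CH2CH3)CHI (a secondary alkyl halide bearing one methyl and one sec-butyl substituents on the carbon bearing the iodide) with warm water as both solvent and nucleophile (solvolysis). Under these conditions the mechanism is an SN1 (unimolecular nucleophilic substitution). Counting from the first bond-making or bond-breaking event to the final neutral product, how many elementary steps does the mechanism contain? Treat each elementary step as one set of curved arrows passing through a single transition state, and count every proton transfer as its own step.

Step 1: Ionisation: the C–I σ-bond cleaves heterolytically; both bonding electrons depart with I⁻, leaving a secondary carbocation at the α-carbon.
Step 2: Carbocation rearrangement: a 1,2-hydride shift from the adjacent sec-butyl carbon converts the initially-formed secondary cation into the more stable tertiary cation.
Step 3: Nucleophilic capture: the oxygen of H2O bonds to the cationic carbon, producing an oxonium-ion intermediate.
Step 4: Deprotonation of the oxonium oxygen by solvent water yields the neutral alcohol.
Total: 4 elementary steps.

4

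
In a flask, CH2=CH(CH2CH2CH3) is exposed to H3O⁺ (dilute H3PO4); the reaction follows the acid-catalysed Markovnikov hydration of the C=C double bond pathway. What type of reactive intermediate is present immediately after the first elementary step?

secondary carbocation

Step 1: The π electrons of the C=C bond attack a proton of H3O⁺; Markovnikov addition places the new C–H on the less-substituted alkene carbon, so the positive charge ends up on the more-substituted carbon — a secondary carbocation. H2O is released.
After step 1 the species present is a secondary carbocation.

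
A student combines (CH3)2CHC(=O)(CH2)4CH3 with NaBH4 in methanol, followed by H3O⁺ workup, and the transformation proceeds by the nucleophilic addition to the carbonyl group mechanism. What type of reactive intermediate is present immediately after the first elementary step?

Step 1: A lone pair / filled orbital on H⁻ (delivered from BH4⁻) attacks the electrophilic carbonyl carbon; the π(C=O) electrons shift onto oxygen, producing a tetrahedral alkoxide intermediate.
After step 1 the species present is a tetrahedral alkoxide intermediate.

tetrahedral alkoxide intermediate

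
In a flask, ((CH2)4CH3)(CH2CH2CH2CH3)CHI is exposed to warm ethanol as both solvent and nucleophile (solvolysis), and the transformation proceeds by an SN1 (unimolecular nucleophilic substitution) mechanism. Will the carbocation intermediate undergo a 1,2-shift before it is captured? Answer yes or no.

The first-formed carbocation is secondary.
No single 1,2-shift to an adjacent carbon would produce a more-substituted cation than the one already present, so no rearrangement occurs.

no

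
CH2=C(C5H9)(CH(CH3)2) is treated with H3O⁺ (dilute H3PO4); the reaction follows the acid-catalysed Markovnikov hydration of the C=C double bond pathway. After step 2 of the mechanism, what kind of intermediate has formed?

Step 1: Protonation of the alkene by H3O⁺: the π bond acts as the nucleophile and picks up H⁺, giving the more stable (Markovnikov) tertiary carbocation. H2O is released.
Step 2: Water acts as the nucleophile: an oxygen lone pair bonds to the cationic carbon, giving an oxonium-ion intermediate.
After step 2 the species present is an oxonium ion.

oxonium ion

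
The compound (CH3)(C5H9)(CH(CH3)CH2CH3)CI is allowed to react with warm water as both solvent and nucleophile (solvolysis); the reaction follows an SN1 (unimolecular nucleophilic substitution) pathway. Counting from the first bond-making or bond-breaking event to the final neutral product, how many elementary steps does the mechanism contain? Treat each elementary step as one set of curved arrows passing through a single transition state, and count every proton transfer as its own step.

Step 1: Unassisted departure of I⁻ (taking the C–I bonding pair) generates a tertiary carbocation.
(No 1,2-shift: no single shift to an adjacent carbon would give a more stable cation.)
Step 2: A lone pair on the oxygen of H2O attacks the carbocation, forming a new C–O σ-bond and an oxonium ion.
Step 3: A second solvent molecule removes the proton on oxygen, giving the neutral alcohol product.
Total: 3 elementary steps.

3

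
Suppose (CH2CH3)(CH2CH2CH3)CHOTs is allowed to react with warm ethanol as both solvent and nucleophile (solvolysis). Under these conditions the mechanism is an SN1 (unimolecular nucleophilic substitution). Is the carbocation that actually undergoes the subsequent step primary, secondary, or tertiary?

Step 1: The C–O bond breaks with both electrons going to the tosylate; TsO⁻ leaves and a secondary carbocation remains.
No single 1,2-shift to an adjacent carbon would give a more-substituted cation, so no rearrangement occurs.

secondary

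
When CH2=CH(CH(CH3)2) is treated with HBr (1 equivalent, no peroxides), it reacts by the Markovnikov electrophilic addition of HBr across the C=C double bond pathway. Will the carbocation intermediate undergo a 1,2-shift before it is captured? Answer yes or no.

yes

The first-formed carbocation is secondary.
The adjacent isopropyl carbon already bears 2 other carbon substituents and has a hydrogen to migrate; after a 1,2-hydride shift from that carbon the positive charge sits on a tertiary centre.
Tertiary is more stable than secondary, so the shift occurs.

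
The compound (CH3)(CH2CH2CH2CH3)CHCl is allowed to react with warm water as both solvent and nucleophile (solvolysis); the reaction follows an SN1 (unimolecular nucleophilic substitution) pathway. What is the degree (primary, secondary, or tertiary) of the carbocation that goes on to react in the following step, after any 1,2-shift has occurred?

secondary

Step 1: Rate-determining heterolysis of the C–Cl bond gives Cl⁻ and a secondary carbocation.
No single 1,2-shift to an adjacent carbon would give a more-substituted cation, so no rearrangement occurs.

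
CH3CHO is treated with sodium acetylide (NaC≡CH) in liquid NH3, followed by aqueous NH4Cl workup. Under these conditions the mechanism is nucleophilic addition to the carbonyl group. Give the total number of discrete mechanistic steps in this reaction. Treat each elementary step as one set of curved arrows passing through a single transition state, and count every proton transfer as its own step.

Step 1: A lone pair / filled orbital on HC≡C⁻ attacks the electrophilic carbonyl carbon; the π(C=O) electrons shift onto oxygen, producing a tetrahedral alkoxide intermediate.
Step 2: On aqueous NH4Cl workup the alkoxide oxygen is protonated, giving a propargyl alcohol.
Total: 2 elementary steps.

2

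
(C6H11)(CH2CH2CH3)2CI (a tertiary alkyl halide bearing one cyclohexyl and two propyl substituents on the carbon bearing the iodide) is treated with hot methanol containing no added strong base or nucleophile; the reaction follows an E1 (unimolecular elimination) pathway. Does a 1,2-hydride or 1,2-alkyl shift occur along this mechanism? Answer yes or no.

no

The first-formed carbocation is tertiary.
No single 1,2-shift to an adjacent carbon would produce a more-substituted cation than the one already present, so no rearrangement occurs.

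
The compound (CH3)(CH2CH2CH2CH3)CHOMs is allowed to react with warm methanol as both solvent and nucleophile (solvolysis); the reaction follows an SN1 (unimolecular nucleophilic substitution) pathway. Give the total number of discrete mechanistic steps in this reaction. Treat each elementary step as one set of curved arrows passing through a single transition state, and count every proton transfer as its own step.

Step 1: Rate-determining heterolysis of the C–O bond gives MsO⁻ and a secondary carbocation.
(No 1,2-shift: no single shift to an adjacent carbon would give a more stable cation.)
Step 2: CH3OH donates an oxygen lone pair into the empty p orbital of the cation, giving a protonated ether (an oxonium ion).
Step 3: Deprotonation of the oxonium oxygen by solvent methanol yields the neutral ether.
Total: 3 elementary steps.

3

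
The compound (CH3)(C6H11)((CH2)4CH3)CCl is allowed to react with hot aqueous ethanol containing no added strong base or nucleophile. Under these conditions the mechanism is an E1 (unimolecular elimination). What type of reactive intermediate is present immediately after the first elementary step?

tertiary carbocation

Step 1: The C–Cl bond breaks with both electrons going to the chloride; Cl⁻ leaves and a tertiary carbocation remains.
After step 1 the species present is a tertiary carbocation.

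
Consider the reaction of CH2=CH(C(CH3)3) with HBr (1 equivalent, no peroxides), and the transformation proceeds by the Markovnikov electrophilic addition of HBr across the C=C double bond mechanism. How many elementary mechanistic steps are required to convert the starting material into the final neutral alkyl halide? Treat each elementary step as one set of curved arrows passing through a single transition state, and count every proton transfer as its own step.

3

Step 1: Protonation of the alkene by HBr: the π bond acts as the nucleophile and picks up H⁺, giving the more stable (Markovnikov) secondary carbocation. The H–Br bond breaks heterolytically, releasing Br⁻.
Step 2: A methyl group with its bonding pair migrates from the adjacent tert-butyl carbon to the cationic centre — a 1,2-methyl shift — upgrading the secondary cation to a tertiary one.
Step 3: The Br⁻ anion donates a lone pair to the carbocation, forming the new C–Br σ-bond and giving the neutral alkyl halide.
Total: 3 elementary steps.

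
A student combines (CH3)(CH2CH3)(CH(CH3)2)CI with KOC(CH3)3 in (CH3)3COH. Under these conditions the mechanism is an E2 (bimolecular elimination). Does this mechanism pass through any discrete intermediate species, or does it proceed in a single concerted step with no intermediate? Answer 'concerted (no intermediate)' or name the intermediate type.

concerted (no intermediate)

The strong base (CH3)3CO⁻ removes a β-hydrogen; in the same concerted event the electrons of the breaking C–H bond form the new π(C=C) bond and the C–I σ-bond breaks, expelling I⁻. Anti-periplanar geometry; one transition state.
All bond changes occur in one transition state; no discrete intermediate is formed.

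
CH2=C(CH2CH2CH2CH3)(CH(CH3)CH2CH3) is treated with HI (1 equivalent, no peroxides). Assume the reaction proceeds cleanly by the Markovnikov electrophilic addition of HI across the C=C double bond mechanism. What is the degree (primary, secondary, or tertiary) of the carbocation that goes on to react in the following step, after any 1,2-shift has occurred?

Step 1: Protonation of the alkene by HI: the π bond acts as the nucleophile and picks up H⁺, giving the more stable (Markovnikov) tertiary carbocation. The H–I bond breaks heterolytically, releasing I⁻.
No single 1,2-shift to an adjacent carbon would give a more-substituted cation, so no rearrangement occurs.

tertiary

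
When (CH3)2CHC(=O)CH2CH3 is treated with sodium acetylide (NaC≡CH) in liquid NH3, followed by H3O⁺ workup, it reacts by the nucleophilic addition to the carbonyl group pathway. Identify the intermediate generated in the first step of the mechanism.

tetrahedral alkoxide intermediate

Step 1: A lone pair / filled orbital on HC≡C⁻ attacks the electrophilic carbonyl carbon; the π(C=O) electrons shift onto oxygen, producing a tetrahedral alkoxide intermediate.
After step 1 the species present is a tetrahedral alkoxide intermediate.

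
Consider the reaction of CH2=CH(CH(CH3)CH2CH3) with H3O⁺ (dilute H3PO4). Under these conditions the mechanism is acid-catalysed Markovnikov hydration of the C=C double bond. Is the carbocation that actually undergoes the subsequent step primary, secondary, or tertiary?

tertiary

Step 1: Protonation of the alkene by H3O⁺: the π bond acts as the nucleophile and picks up H⁺, giving the more stable (Markovnikov) secondary carbocation. H2O is released.
Step 2: A hydride (H with its bonding pair) migrates from the adjacent sec-butyl carbon to the cationic centre — a 1,2-hydride shift — upgrading the secondary cation to a tertiary one.
The cation rearranges from secondary to tertiary via a 1,2-hydride shift from the adjacent sec-butyl carbon; the tertiary cation is what reacts next.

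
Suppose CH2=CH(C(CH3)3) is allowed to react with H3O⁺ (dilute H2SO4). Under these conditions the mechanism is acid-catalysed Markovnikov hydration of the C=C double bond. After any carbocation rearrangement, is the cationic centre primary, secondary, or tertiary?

tertiary

Step 1: Protonation of the alkene by H3O⁺: the π bond acts as the nucleophile and picks up H⁺, giving the more stable (Markovnikov) secondary carbocation. H2O is released.
Step 2: Carbocation rearrangement: a 1,2-methyl shift from the adjacent tert-butyl carbon converts the initially-formed secondary cation into the more stable tertiary cation.
The cation rearranges from secondary to tertiary via a 1,2-methyl shift from the adjacent tert-butyl carbon; the tertiary cation is what reacts next.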